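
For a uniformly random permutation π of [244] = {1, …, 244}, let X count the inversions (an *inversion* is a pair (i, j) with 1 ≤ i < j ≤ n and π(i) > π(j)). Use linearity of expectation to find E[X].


Write X = Σ X_I over the C(244, 2) = 29646 pairs i < j, with X_I the indicator of one inversion.
There are 29646 indicators.
For each fixed pair i < j, the values π(i) and π(j) are two distinct elements of {1, …, 244} in uniformly random order; by symmetry P[π(i) > π(j)] = 1/2.
By linearity: E[X] = 29646 · (1/2) = C(244, 2) · (1/2) = 29646/2 = 14823 ≈ 14823.0000.

E[X] = 14823 = 14823.0000.


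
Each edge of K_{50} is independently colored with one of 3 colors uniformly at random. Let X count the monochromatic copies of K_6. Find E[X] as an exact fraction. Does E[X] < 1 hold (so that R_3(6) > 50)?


E[X] = C(50, 6) · 3^{1 − 15} = 15890700 · 3^{−14} = 15890700/4782969.
As a reduced fraction: E[X] = 5296900/1594323 ≈ 3.322351.
Is E[X] < 1? NO.
Since E[X] ≥ 1, the first-moment bound is inconclusive at n = 50; it does NOT by itself certify R_3(6) > 50.

E[X] = 5296900/1594323 ≈ 3.322351; E[X] ≥ 1; first-moment method inconclusive here.


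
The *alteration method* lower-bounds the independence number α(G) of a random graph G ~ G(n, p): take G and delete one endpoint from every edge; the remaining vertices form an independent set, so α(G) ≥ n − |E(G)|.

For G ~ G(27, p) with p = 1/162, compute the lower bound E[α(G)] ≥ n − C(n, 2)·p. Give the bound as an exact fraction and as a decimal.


E[|E(G)|] = C(27, 2)·p = 351 · (1/162) = 13/6.
E[α(G)] ≥ n − E[|E(G)|] = 27 − 13/6 = 149/6.
Numerically: ≈ 24.8333.
(This is only a lower bound; the true E[α(G)] may be larger.)

E[α(G)] ≥ 149/6 ≈ 24.8333.


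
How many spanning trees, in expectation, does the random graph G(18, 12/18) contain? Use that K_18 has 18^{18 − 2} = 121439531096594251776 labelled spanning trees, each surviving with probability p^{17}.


K_18 has 18^{18 − 2} = 121439531096594251776 labelled spanning trees.
For each such spanning tree H, let X_H = 1 if all 17 edges of H are present in G. Then P[X_H = 1] = p^{17} = (2/3)^{17} = 131072/129140163.
By linearity of expectation: E[X] = Σ_H E[X_H] = 121439531096594251776 · p^{17} = 121439531096594251776 · 131072/129140163 = 123256172596690944.
Numerically: E[X] ≈ 1.233e+17.

E[X] = 121439531096594251776 · (2/3)^{17} = 123256172596690944 ≈ 1.233e+17.


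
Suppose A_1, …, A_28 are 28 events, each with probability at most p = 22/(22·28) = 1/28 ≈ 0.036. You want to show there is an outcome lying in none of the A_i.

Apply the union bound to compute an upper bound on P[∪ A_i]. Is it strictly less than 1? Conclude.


Union bound: P[∪_{i=1}^{28} A_i] ≤ Σ_i P[A_i] ≤ 28·p = 28·(1/28) = 1.
Numerically: 1 ≈ 1.000.
Is 1 < 1? NO.
Since the bound 1 is ≥ 1, the union bound is uninformative here; it does NOT by itself certify existence.

28·p = 1 ≈ 1.000; existence NOT certified by the union bound.


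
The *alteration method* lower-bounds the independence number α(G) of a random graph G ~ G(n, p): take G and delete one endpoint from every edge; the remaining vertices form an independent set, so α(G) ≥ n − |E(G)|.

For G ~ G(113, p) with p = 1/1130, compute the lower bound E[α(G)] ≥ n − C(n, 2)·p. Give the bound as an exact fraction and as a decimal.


E[|E(G)|] = C(113, 2)·p = 6328 · (1/1130) = 28/5.
E[α(G)] ≥ n − E[|E(G)|] = 113 − 28/5 = 537/5.
Numerically: ≈ 107.4000.
(This is only a lower bound; the true E[α(G)] may be larger.)

E[α(G)] ≥ 537/5 ≈ 107.4000.


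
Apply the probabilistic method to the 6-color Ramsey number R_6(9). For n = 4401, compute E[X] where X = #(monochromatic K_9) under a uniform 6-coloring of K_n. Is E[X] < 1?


E[X] = C(4401, 9) · 6^{1 − 36} = 1692951372410676096134752050 · 6^{−35} = 1692951372410676096134752050/1719070799748422591028658176.
As a reduced fraction: E[X] = 282158562068446016022458675/286511799958070431838109696 ≈ 0.985.
Is E[X] < 1? YES.
Since E[X] < 1, there exists a 6-coloring of K_{4401} with no monochromatic K_9; hence R_6(9) > 4401.

E[X] = 282158562068446016022458675/286511799958070431838109696 ≈ 0.985; E[X] < 1, so R_6(9) > 4401.


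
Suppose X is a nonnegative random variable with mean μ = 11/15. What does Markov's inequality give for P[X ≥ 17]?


μ = E[X] = 11/15, a = 17.
Markov: P[X ≥ 17] ≤ μ/a = (11/15)/17 = 11/255.
Numerically: ≈ 0.043.
(Since a = 17 > μ = 0.733, the bound 11/255 is < 1 and informative.)

P[X ≥ 17] ≤ 11/255 ≈ 0.043.


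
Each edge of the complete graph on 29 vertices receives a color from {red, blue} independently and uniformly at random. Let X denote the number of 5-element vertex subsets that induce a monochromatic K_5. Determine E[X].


Let X = Σ_S X_S over the C(29, 5) = 118755 subsets S of size 5, where X_S = 1 if the K_5 on S is monochromatic.
For a fixed S, the K_5 on S has C(5, 2) = 10 edges. P[all 10 edges red] = (1/2)^10, and likewise for blue, so P[monochromatic] = 2·(1/2)^10 = 2^{1 − 10} = 1/512.
By linearity: E[X] = C(29, 5) · 2^{1 − 10} = 118755 · 1/512 = 118755/512.
Numerically: E[X] ≈ 231.943.

E[X] = C(29,5)·2^(1−C(5,2)) = 118755/512 ≈ 231.943.


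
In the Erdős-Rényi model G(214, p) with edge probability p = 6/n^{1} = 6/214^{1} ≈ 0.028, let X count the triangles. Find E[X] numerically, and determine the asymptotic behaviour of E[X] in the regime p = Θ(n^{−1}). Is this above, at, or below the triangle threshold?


Number of potential triangles: C(214, 3) = 1610564.
Each occurs with probability p³ ≈ (0.028)³ ≈ 2.20400e-05.
By linearity: E[X] = C(214, 3)·p³ ≈ 1610564 · 2.20400e-05 ≈ 35.497.
Here α = 1, so p = 6/n is exactly at the triangle threshold p ~ 1/n. Asymptotically E[X] → c³/6 = 6³/6 = 36 ≈ 36.000, a bounded constant. In this regime the triangle count is asymptotically Poisson(c³/6).

E[X] ≈ 35.497; in regime p = Θ(1/n^{1}) E[X] stays bounded (at the triangle threshold p ~ 1/n).


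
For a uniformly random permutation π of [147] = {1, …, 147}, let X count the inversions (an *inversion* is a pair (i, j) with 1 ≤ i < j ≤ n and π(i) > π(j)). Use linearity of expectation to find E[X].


Write X = Σ X_I over the C(147, 2) = 10731 pairs i < j, with X_I the indicator of one inversion.
There are 10731 indicators.
For each fixed pair i < j, the values π(i) and π(j) are two distinct elements of {1, …, 147} in uniformly random order; by symmetry P[π(i) > π(j)] = 1/2.
By linearity: E[X] = 10731 · (1/2) = C(147, 2) · (1/2) = 10731/2 = 10731/2 ≈ 5365.5000.

E[X] = 10731/2 = 5365.5000.


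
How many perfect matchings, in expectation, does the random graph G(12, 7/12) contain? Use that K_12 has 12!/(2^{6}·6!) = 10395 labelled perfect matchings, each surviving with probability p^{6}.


K_12 has 12!/(2^{6}·6!) = 10395 labelled perfect matchings.
For each such perfect matching H, let X_H = 1 if all 6 edges of H are present in G. Then P[X_H = 1] = p^{6} = (7/12)^{6} = 117649/2985984.
By linearity: E[X] = Σ_H E[X_H] = 10395 · p^{6} = 10395 · 117649/2985984 = 45294865/110592.
Numerically: E[X] ≈ 409.567.

E[X] = 10395 · (7/12)^{6} = 45294865/110592 ≈ 409.567.


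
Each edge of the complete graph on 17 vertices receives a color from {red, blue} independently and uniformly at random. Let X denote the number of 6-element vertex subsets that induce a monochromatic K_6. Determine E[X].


Let X = Σ_S X_S over the C(17, 6) = 12376 subsets S of size 6, where X_S = 1 if the K_6 on S is monochromatic.
For a fixed S, the K_6 on S has C(6, 2) = 15 edges. P[all 15 edges red] = (1/2)^15, and likewise for blue, so P[monochromatic] = 2·(1/2)^15 = 2^{1 − 15} = 1/16384.
By linearity: E[X] = C(17, 6) · 2^{1 − 15} = 12376 · 1/16384 = 1547/2048.
Numerically: E[X] ≈ 0.7554.

E[X] = C(17,6)·2^(1−C(6,2)) = 1547/2048 ≈ 0.7554.


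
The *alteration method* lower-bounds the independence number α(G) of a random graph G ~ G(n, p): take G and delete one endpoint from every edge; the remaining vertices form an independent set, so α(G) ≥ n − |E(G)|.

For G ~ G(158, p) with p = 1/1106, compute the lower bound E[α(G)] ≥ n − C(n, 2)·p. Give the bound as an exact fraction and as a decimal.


E[|E(G)|] = C(158, 2)·p = 12403 · (1/1106) = 157/14.
E[α(G)] ≥ n − E[|E(G)|] = 158 − 157/14 = 2055/14.
Numerically: ≈ 146.78571.
(This is only a lower bound; the true E[α(G)] may be larger.)

E[α(G)] ≥ 2055/14 ≈ 146.78571.


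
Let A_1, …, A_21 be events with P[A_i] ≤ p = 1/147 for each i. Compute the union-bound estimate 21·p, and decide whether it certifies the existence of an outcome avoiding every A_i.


Union bound: P[∪_{i=1}^{21} A_i] ≤ Σ_i P[A_i] ≤ 21·p = 21·(1/147) = 1/7.
Numerically: 1/7 ≈ 0.1428571.
Is 1/7 < 1? YES.
Since P[∪ A_i] ≤ 1/7 < 1, the complement has P[∩ A_i^c] ≥ 1 − 1/7 = 6/7 > 0, so some outcome avoids every A_i.

21·p = 1/7 ≈ 0.1428571; existence CERTIFIED by the union bound.


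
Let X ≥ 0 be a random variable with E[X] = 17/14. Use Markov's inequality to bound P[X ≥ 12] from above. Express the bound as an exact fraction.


μ = E[X] = 17/14, a = 12.
Markov: P[X ≥ 12] ≤ μ/a = (17/14)/12 = 17/168.
Numerically: ≈ 0.1012.
(Since a = 12 > μ = 1.2143, the bound 17/168 is < 1 and informative.)

P[X ≥ 12] ≤ 17/168 ≈ 0.1012.


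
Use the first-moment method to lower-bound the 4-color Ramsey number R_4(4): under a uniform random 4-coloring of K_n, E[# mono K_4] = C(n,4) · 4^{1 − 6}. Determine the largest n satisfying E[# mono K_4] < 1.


We need C(n, 4) · 4^{1 − 6} < 1, i.e. C(n, 4) < 4^{6 − 1} = 1024.
Check values of n near the boundary:
  n = 12: C(12, 4) = 495; 495 < 1024? YES
  n = 13: C(13, 4) = 715; 715 < 1024? YES
  n = 14: C(14, 4) = 1001; 1001 < 1024? YES
  n = 15: C(15, 4) = 1365; 1365 < 1024? NO
  n = 16: C(16, 4) = 1820; 1820 < 1024? NO
The largest n with C(n, 4) < 1024 is n = 14 (where E[X] = 1001/1024 ≈ 0.977539). Hence R_4(4) > 14, i.e. R_4(4) ≥ 15.

Largest n = 14; hence R_4(4) > 14.


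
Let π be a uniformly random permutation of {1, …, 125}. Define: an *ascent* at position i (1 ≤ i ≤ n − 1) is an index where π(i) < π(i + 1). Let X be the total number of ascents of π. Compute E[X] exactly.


Write X = Σ X_I over i = 1, …, 124, with X_I the indicator of one ascent.
There are 124 indicators.
For each fixed i, the pair (π(i), π(i+1)) is a uniformly random ordered pair of distinct values from {1, …, 125}; by symmetry P[π(i) < π(i+1)] = 1/2.
By linearity: E[X] = 124 · (1/2) = (125 − 1) · (1/2) = 62 ≈ 62.0000.

E[X] = 62 = 62.0000.


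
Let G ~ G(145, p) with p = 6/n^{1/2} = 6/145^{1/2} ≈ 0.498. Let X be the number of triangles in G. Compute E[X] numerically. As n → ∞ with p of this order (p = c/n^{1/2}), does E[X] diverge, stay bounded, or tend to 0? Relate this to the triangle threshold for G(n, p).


Number of potential triangles: C(145, 3) = 497640.
Each occurs with probability p³ ≈ (0.498)³ ≈ 1.23709e-01.
By linearity: E[X] = C(145, 3)·p³ ≈ 497640 · 1.23709e-01 ≈ 61562.611.
Since α = 1/2 < 1, p = c/n^{1/2} ≫ 1/n is above the triangle threshold p ~ 1/n. Asymptotically E[X] ~ (c³/6)·n^{3(1−α)} = (6³/6)·n^{1.5} → ∞; triangles are abundant w.h.p.

E[X] ≈ 61562.611; in regime p = Θ(1/n^{1/2}) E[X] diverges (above the triangle threshold p ~ 1/n).


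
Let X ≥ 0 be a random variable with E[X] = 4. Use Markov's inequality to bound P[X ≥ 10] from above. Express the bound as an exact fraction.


μ = E[X] = 4, a = 10.
Markov: P[X ≥ 10] ≤ μ/a = (4)/10 = 2/5.
Numerically: ≈ 0.4000.
(Since a = 10 > μ = 4.0000, the bound 2/5 is < 1 and informative.)

P[X ≥ 10] ≤ 2/5 ≈ 0.4000.


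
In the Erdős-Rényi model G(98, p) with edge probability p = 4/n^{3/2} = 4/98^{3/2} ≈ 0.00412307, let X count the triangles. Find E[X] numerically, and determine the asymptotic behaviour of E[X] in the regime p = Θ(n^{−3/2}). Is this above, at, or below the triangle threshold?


Number of potential triangles: C(98, 3) = 152096.
Each occurs with probability p³ ≈ (0.00412307)³ ≈ 7.00910609e-08.
By linearity: E[X] = C(98, 3)·p³ ≈ 152096 · 7.00910609e-08 ≈ 0.010661.
Since α = 3/2 > 1, p = c/n^{3/2} = o(1/n) is below the triangle threshold p ~ 1/n. Asymptotically E[X] ~ (c³/6)·n^{3(1−α)} = (4³/6)·n^{-1.5} → 0, so by Markov's inequality G has no triangles w.h.p.

E[X] ≈ 0.010661; in regime p = Θ(1/n^{3/2}) E[X] tends to 0 (below the triangle threshold p ~ 1/n).


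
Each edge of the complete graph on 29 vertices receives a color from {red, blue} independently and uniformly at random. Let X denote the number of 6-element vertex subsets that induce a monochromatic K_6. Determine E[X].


Let X = Σ_S X_S over the C(29, 6) = 475020 subsets S of size 6, where X_S = 1 if the K_6 on S is monochromatic.
For a fixed S, the K_6 on S has C(6, 2) = 15 edges. P[all 15 edges red] = (1/2)^15, and likewise for blue, so P[monochromatic] = 2·(1/2)^15 = 2^{1 − 15} = 1/16384.
By linearity of expectation: E[X] = C(29, 6) · 2^{1 − 15} = 475020 · 1/16384 = 118755/4096.
Numerically: E[X] ≈ 28.99292.

E[X] = C(29,6)·2^(1−C(6,2)) = 118755/4096 ≈ 28.99292.


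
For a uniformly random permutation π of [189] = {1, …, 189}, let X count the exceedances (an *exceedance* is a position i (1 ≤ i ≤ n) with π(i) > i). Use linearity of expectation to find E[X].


Write X = Σ_{i=1}^{189} X_i, where X_i = 1_{π(i) > i}.
For each fixed i, π(i) is uniform over {1, …, 189} (marginal of a uniform permutation), so P[π(i) > i] = (n − i)/n. Summing: Σ_{i=1}^{189} (n − i)/n = (0 + 1 + … + 188)/189 = 189(189 − 1)/(2·189) = (189 − 1)/2.
Hence E[X] = Σ_{i=1}^{189} (189 − i)/189 = 94 ≈ 94.000.

E[X] = 94 = 94.000.


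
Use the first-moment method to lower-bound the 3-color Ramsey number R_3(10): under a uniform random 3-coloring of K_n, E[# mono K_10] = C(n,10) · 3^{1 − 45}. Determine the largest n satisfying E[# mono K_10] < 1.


We need C(n, 10) · 3^{1 − 45} < 1, i.e. C(n, 10) < 3^{45 − 1} = 984770902183611232881.
Check values of n near the boundary:
  n = 572: C(572, 10) = 954640815642161682606; 954640815642161682606 < 984770902183611232881? YES
  n = 573: C(573, 10) = 971597135635805762226; 971597135635805762226 < 984770902183611232881? YES
  n = 574: C(574, 10) = 988824035203816502691; 988824035203816502691 < 984770902183611232881? NO
  n = 575: C(575, 10) = 1006325345561406175305; 1006325345561406175305 < 984770902183611232881? NO
The largest n with C(n, 10) < 984770902183611232881 is n = 573 (where E[X] = 35985079097622435638/36472996377170786403 ≈ 0.98662). Hence R_3(10) > 573, i.e. R_3(10) ≥ 574.

Largest n = 573; hence R_3(10) > 573.


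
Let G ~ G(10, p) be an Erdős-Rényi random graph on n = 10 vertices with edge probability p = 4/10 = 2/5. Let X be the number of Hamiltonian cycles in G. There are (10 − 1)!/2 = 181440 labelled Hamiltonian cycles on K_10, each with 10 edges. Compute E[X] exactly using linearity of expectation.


K_10 has (10 − 1)!/2 = 181440 labelled Hamiltonian cycles.
For each such Hamiltonian cycle H, let X_H = 1 if all 10 edges of H are present in G. Then P[X_H = 1] = p^{10} = (2/5)^{10} = 1024/9765625.
By linearity of expectation: E[X] = Σ_H E[X_H] = 181440 · p^{10} = 181440 · 1024/9765625 = 37158912/1953125.
Numerically: E[X] ≈ 19.0254.

E[X] = 181440 · (2/5)^{10} = 37158912/1953125 ≈ 19.0254.


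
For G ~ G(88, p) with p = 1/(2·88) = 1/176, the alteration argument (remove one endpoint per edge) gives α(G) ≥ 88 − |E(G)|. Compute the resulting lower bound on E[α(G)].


E[|E(G)|] = C(88, 2)·p = 3828 · (1/176) = 87/4.
E[α(G)] ≥ n − E[|E(G)|] = 88 − 87/4 = 265/4.
Numerically: ≈ 66.250.
(This is only a lower bound; the true E[α(G)] may be larger.)

E[α(G)] ≥ 265/4 ≈ 66.250.


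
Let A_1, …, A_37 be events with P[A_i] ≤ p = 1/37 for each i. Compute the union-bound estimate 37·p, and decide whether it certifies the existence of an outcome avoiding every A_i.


Union bound: P[∪_{i=1}^{37} A_i] ≤ Σ_i P[A_i] ≤ 37·p = 37·(1/37) = 1.
Numerically: 1 ≈ 1.00000.
Is 1 < 1? NO.
Since the bound 1 is ≥ 1, the union bound is uninformative here; it does NOT by itself certify existence.

37·p = 1 ≈ 1.00000; existence NOT certified by the union bound.


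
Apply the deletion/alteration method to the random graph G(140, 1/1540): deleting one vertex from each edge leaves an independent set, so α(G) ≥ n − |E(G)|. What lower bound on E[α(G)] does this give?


E[|E(G)|] = C(140, 2)·p = 9730 · (1/1540) = 139/22.
E[α(G)] ≥ n − E[|E(G)|] = 140 − 139/22 = 2941/22.
Numerically: ≈ 133.6818.
(This is only a lower bound; the true E[α(G)] may be larger.)

E[α(G)] ≥ 2941/22 ≈ 133.6818.


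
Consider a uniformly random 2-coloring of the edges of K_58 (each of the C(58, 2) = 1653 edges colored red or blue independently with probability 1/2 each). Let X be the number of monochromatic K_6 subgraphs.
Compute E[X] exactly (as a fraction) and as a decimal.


Let X = Σ_S X_S over the C(58, 6) = 40475358 subsets S of size 6, where X_S = 1 if the K_6 on S is monochromatic.
For a fixed S, the K_6 on S has C(6, 2) = 15 edges. P[all 15 edges red] = (1/2)^15, and likewise for blue, so P[monochromatic] = 2·(1/2)^15 = 2^{1 − 15} = 1/16384.
By linearity: E[X] = C(58, 6) · 2^{1 − 15} = 40475358 · 1/16384 = 20237679/8192.
Numerically: E[X] ≈ 2470.420.

E[X] = C(58,6)·2^(1−C(6,2)) = 20237679/8192 ≈ 2470.420.


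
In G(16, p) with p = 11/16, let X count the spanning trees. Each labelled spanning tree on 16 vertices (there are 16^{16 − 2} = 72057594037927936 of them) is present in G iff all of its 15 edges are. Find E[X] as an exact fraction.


K_16 has 16^{16 − 2} = 72057594037927936 labelled spanning trees.
For each such spanning tree H, let X_H = 1 if all 15 edges of H are present in G. Then P[X_H = 1] = p^{15} = (11/16)^{15} = 4177248169415651/1152921504606846976.
By linearity: E[X] = Σ_H E[X_H] = 72057594037927936 · p^{15} = 72057594037927936 · 4177248169415651/1152921504606846976 = 4177248169415651/16.
Numerically: E[X] ≈ 2.61e+14.

E[X] = 72057594037927936 · (11/16)^{15} = 4177248169415651/16 ≈ 2.61e+14.


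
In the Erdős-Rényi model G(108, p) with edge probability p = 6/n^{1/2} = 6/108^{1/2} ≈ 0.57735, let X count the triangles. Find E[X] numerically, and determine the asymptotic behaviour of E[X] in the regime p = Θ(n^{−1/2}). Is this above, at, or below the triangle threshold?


Number of potential triangles: C(108, 3) = 204156.
Each occurs with probability p³ ≈ (0.57735)³ ≈ 1.92450090e-01.
By linearity: E[X] = C(108, 3)·p³ ≈ 204156 · 1.92450090e-01 ≈ 39289.840519.
Since α = 1/2 < 1, p = c/n^{1/2} ≫ 1/n is above the triangle threshold p ~ 1/n. Asymptotically E[X] ~ (c³/6)·n^{3(1−α)} = (6³/6)·n^{1.5} → ∞; triangles are abundant w.h.p.

E[X] ≈ 39289.840519; in regime p = Θ(1/n^{1/2}) E[X] diverges (above the triangle threshold p ~ 1/n).


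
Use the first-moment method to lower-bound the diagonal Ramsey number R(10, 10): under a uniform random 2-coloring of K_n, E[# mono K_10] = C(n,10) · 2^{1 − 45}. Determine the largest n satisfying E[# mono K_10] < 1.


We need C(n, 10) · 2^{1 − 45} < 1, i.e. C(n, 10) < 2^{45 − 1} = 17592186044416.
Check values of n near the boundary:
  n = 99: C(99, 10) = 15579278510796; 15579278510796 < 17592186044416? YES
  n = 100: C(100, 10) = 17310309456440; 17310309456440 < 17592186044416? YES
  n = 101: C(101, 10) = 19212541264840; 19212541264840 < 17592186044416? NO
The largest n with C(n, 10) < 17592186044416 is n = 100 (where E[X] = 2163788682055/2199023255552 ≈ 0.98398). Hence R(10, 10) > 100, i.e. R(10, 10) ≥ 101.

Largest n = 100; hence R(10, 10) > 100.


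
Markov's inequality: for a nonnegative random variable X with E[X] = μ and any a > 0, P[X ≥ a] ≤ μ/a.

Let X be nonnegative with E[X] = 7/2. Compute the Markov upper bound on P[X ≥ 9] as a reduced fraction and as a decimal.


μ = E[X] = 7/2, a = 9.
Markov: P[X ≥ 9] ≤ μ/a = (7/2)/9 = 7/18.
Numerically: ≈ 0.388889.
(Since a = 9 > μ = 3.500000, the bound 7/18 is < 1 and informative.)

P[X ≥ 9] ≤ 7/18 ≈ 0.388889.


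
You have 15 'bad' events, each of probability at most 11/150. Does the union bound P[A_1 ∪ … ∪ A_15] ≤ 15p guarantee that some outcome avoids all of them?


Union bound: P[∪_{i=1}^{15} A_i] ≤ Σ_i P[A_i] ≤ 15·p = 15·(11/150) = 11/10.
Numerically: 11/10 ≈ 1.1000000.
Is 11/10 < 1? NO.
Since the bound 11/10 is ≥ 1, the union bound is uninformative here; it does NOT by itself certify existence.

15·p = 11/10 ≈ 1.1000000; existence NOT certified by the union bound.


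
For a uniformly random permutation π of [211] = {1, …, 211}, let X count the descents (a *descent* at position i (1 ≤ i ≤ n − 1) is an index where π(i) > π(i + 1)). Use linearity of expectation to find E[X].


Write X = Σ X_I over i = 1, …, 210, with X_I the indicator of one descent.
There are 210 indicators.
For each fixed i, the pair (π(i), π(i+1)) is a uniformly random ordered pair of distinct values from {1, …, 211}; by symmetry P[π(i) > π(i+1)] = 1/2.
By linearity: E[X] = 210 · (1/2) = (211 − 1) · (1/2) = 105 ≈ 105.0000.

E[X] = 105 = 105.0000.


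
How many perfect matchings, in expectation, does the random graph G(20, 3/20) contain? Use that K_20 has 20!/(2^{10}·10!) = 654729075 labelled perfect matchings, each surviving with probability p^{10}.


K_20 has 20!/(2^{10}·10!) = 654729075 labelled perfect matchings.
For each such perfect matching H, let X_H = 1 if all 10 edges of H are present in G. Then P[X_H = 1] = p^{10} = (3/20)^{10} = 59049/10240000000000.
By linearity of expectation: E[X] = Σ_H E[X_H] = 654729075 · p^{10} = 654729075 · 59049/10240000000000 = 1546443885987/409600000000.
Numerically: E[X] ≈ 3.78.

E[X] = 654729075 · (3/20)^{10} = 1546443885987/409600000000 ≈ 3.78.


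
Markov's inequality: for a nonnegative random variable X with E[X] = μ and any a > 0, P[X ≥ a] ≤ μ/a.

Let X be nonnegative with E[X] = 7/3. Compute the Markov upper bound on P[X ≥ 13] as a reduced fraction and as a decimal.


μ = E[X] = 7/3, a = 13.
Markov: P[X ≥ 13] ≤ μ/a = (7/3)/13 = 7/39.
Numerically: ≈ 0.17949.
(Since a = 13 > μ = 2.33333, the bound 7/39 is < 1 and informative.)

P[X ≥ 13] ≤ 7/39 ≈ 0.17949.


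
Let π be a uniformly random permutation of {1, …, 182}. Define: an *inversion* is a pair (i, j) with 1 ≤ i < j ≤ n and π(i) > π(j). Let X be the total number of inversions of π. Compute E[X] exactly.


Write X = Σ X_I over the C(182, 2) = 16471 pairs i < j, with X_I the indicator of one inversion.
There are 16471 indicators.
For each fixed pair i < j, the values π(i) and π(j) are two distinct elements of {1, …, 182} in uniformly random order; by symmetry P[π(i) > π(j)] = 1/2.
By linearity: E[X] = 16471 · (1/2) = C(182, 2) · (1/2) = 16471/2 = 16471/2 ≈ 8235.500000.

E[X] = 16471/2 = 8235.500000.


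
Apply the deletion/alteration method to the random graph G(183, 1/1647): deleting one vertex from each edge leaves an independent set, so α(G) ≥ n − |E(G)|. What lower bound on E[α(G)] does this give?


E[|E(G)|] = C(183, 2)·p = 16653 · (1/1647) = 91/9.
E[α(G)] ≥ n − E[|E(G)|] = 183 − 91/9 = 1556/9.
Numerically: ≈ 172.888889.
(This is only a lower bound; the true E[α(G)] may be larger.)

E[α(G)] ≥ 1556/9 ≈ 172.888889.


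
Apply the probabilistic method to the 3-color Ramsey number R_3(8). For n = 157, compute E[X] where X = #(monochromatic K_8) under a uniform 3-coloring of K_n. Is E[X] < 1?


E[X] = C(157, 8) · 3^{1 − 28} = 7637643295425 · 3^{−27} = 7637643295425/7625597484987.
As a reduced fraction: E[X] = 848627032825/847288609443 ≈ 1.001580.
Is E[X] < 1? NO.
Since E[X] ≥ 1, the first-moment bound is inconclusive at n = 157; it does NOT by itself certify R_3(8) > 157.

E[X] = 848627032825/847288609443 ≈ 1.001580; E[X] ≥ 1; first-moment method inconclusive here.


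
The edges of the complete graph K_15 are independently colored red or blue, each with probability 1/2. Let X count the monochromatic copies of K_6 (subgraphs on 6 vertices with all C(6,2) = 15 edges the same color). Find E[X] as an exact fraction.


Let X = Σ_S X_S over the C(15, 6) = 5005 subsets S of size 6, where X_S = 1 if the K_6 on S is monochromatic.
For a fixed S, the K_6 on S has C(6, 2) = 15 edges. P[all 15 edges red] = (1/2)^15, and likewise for blue, so P[monochromatic] = 2·(1/2)^15 = 2^{1 − 15} = 1/16384.
By linearity: E[X] = C(15, 6) · 2^{1 − 15} = 5005 · 1/16384 = 5005/16384.
Numerically: E[X] ≈ 0.3055.

E[X] = C(15,6)·2^(1−C(6,2)) = 5005/16384 ≈ 0.3055.


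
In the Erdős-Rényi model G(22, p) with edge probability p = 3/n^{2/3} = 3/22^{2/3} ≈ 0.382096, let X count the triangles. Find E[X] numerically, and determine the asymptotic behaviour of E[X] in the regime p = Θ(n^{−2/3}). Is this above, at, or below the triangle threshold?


Number of potential triangles: C(22, 3) = 1540.
Each occurs with probability p³ ≈ (0.382096)³ ≈ 5.57851240e-02.
By linearity: E[X] = C(22, 3)·p³ ≈ 1540 · 5.57851240e-02 ≈ 85.909091.
Since α = 2/3 < 1, p = c/n^{2/3} ≫ 1/n is above the triangle threshold p ~ 1/n. Asymptotically E[X] ~ (c³/6)·n^{3(1−α)} = (3³/6)·n^{1} → ∞; triangles are abundant w.h.p.

E[X] ≈ 85.909091; in regime p = Θ(1/n^{2/3}) E[X] diverges (above the triangle threshold p ~ 1/n).


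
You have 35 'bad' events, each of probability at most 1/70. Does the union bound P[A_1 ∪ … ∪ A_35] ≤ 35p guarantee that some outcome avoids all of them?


Union bound: P[∪_{i=1}^{35} A_i] ≤ Σ_i P[A_i] ≤ 35·p = 35·(1/70) = 1/2.
Numerically: 1/2 ≈ 0.500.
Is 1/2 < 1? YES.
Since P[∪ A_i] ≤ 1/2 < 1, the complement has P[∩ A_i^c] ≥ 1 − 1/2 = 1/2 > 0, so some outcome avoids every A_i.

35·p = 1/2 ≈ 0.500; existence CERTIFIED by the union bound.


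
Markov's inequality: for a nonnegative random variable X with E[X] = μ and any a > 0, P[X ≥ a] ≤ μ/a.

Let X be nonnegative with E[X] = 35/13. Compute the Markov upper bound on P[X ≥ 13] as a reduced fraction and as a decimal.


μ = E[X] = 35/13, a = 13.
Markov: P[X ≥ 13] ≤ μ/a = (35/13)/13 = 35/169.
Numerically: ≈ 0.20710.
(Since a = 13 > μ = 2.69231, the bound 35/169 is < 1 and informative.)

P[X ≥ 13] ≤ 35/169 ≈ 0.20710.


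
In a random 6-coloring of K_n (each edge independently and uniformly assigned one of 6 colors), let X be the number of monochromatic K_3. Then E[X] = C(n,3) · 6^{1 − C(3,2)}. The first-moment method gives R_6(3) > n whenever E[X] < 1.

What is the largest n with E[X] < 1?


We need C(n, 3) · 6^{1 − 3} < 1, i.e. C(n, 3) < 6^{3 − 1} = 36.
Check values of n near the boundary:
  n = 3: C(3, 3) = 1; 1 < 36? YES
  n = 4: C(4, 3) = 4; 4 < 36? YES
  n = 5: C(5, 3) = 10; 10 < 36? YES
  n = 6: C(6, 3) = 20; 20 < 36? YES
  n = 7: C(7, 3) = 35; 35 < 36? YES
  n = 8: C(8, 3) = 56; 56 < 36? NO
  n = 9: C(9, 3) = 84; 84 < 36? NO
The largest n with C(n, 3) < 36 is n = 7 (where E[X] = 35/36 ≈ 0.972). Hence R_6(3) > 7, i.e. R_6(3) ≥ 8.

Largest n = 7; hence R_6(3) > 7.


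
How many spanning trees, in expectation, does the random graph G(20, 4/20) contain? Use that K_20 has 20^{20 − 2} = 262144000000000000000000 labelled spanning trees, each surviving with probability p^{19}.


K_20 has 20^{20 − 2} = 262144000000000000000000 labelled spanning trees.
For each such spanning tree H, let X_H = 1 if all 19 edges of H are present in G. Then P[X_H = 1] = p^{19} = (1/5)^{19} = 1/19073486328125.
By linearity: E[X] = Σ_H E[X_H] = 262144000000000000000000 · p^{19} = 262144000000000000000000 · 1/19073486328125 = 68719476736/5.
Numerically: E[X] ≈ 1.3744e+10.

E[X] = 262144000000000000000000 · (1/5)^{19} = 68719476736/5 ≈ 1.3744e+10.


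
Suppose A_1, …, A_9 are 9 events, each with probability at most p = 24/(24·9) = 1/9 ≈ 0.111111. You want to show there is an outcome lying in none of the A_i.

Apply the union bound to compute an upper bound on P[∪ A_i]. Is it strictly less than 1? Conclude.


Union bound: P[∪_{i=1}^{9} A_i] ≤ Σ_i P[A_i] ≤ 9·p = 9·(1/9) = 1.
Numerically: 1 ≈ 1.000000.
Is 1 < 1? NO.
Since the bound 1 is ≥ 1, the union bound is uninformative here; it does NOT by itself certify existence.

9·p = 1 ≈ 1.000000; existence NOT certified by the union bound.


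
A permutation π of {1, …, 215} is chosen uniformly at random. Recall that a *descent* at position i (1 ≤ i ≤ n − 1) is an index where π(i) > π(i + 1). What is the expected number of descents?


Write X = Σ X_I over i = 1, …, 214, with X_I the indicator of one descent.
There are 214 indicators.
For each fixed i, the pair (π(i), π(i+1)) is a uniformly random ordered pair of distinct values from {1, …, 215}; by symmetry P[π(i) > π(i+1)] = 1/2.
By linearity: E[X] = 214 · (1/2) = (215 − 1) · (1/2) = 107 ≈ 107.000.

E[X] = 107 = 107.000.


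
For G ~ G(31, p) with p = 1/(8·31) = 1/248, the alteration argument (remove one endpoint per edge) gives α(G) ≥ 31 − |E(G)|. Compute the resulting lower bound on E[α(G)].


E[|E(G)|] = C(31, 2)·p = 465 · (1/248) = 15/8.
E[α(G)] ≥ n − E[|E(G)|] = 31 − 15/8 = 233/8.
Numerically: ≈ 29.125000.
(This is only a lower bound; the true E[α(G)] may be larger.)

E[α(G)] ≥ 233/8 ≈ 29.125000.


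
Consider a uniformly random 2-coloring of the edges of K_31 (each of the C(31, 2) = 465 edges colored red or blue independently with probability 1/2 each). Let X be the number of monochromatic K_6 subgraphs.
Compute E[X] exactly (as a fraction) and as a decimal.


Let X = Σ_S X_S over the C(31, 6) = 736281 subsets S of size 6, where X_S = 1 if the K_6 on S is monochromatic.
For a fixed S, the K_6 on S has C(6, 2) = 15 edges. P[all 15 edges red] = (1/2)^15, and likewise for blue, so P[monochromatic] = 2·(1/2)^15 = 2^{1 − 15} = 1/16384.
Summing: E[X] = C(31, 6) · 2^{1 − 15} = 736281 · 1/16384 = 736281/16384.
Numerically: E[X] ≈ 44.939026.

E[X] = C(31,6)·2^(1−C(6,2)) = 736281/16384 ≈ 44.939026.


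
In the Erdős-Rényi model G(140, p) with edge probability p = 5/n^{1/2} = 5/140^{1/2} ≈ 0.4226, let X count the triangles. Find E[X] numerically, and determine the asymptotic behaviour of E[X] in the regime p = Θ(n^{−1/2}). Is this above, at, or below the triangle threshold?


Number of potential triangles: C(140, 3) = 447580.
Each occurs with probability p³ ≈ (0.4226)³ ≈ 7.546020e-02.
By linearity: E[X] = C(140, 3)·p³ ≈ 447580 · 7.546020e-02 ≈ 33774.4769.
Since α = 1/2 < 1, p = c/n^{1/2} ≫ 1/n is above the triangle threshold p ~ 1/n. Asymptotically E[X] ~ (c³/6)·n^{3(1−α)} = (5³/6)·n^{1.5} → ∞; triangles are abundant w.h.p.

E[X] ≈ 33774.4769; in regime p = Θ(1/n^{1/2}) E[X] diverges (above the triangle threshold p ~ 1/n).


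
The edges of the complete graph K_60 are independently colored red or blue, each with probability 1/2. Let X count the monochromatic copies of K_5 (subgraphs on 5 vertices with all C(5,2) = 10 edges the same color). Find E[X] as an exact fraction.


Let X = Σ_S X_S over the C(60, 5) = 5461512 subsets S of size 5, where X_S = 1 if the K_5 on S is monochromatic.
For a fixed S, the K_5 on S has C(5, 2) = 10 edges. P[all 10 edges red] = (1/2)^10, and likewise for blue, so P[monochromatic] = 2·(1/2)^10 = 2^{1 − 10} = 1/512.
By linearity: E[X] = C(60, 5) · 2^{1 − 10} = 5461512 · 1/512 = 682689/64.
Numerically: E[X] ≈ 10667.016.

E[X] = C(60,5)·2^(1−C(5,2)) = 682689/64 ≈ 10667.016.


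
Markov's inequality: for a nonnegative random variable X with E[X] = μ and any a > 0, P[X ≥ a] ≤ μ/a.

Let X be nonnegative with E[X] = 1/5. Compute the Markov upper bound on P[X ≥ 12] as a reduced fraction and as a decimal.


μ = E[X] = 1/5, a = 12.
Markov: P[X ≥ 12] ≤ μ/a = (1/5)/12 = 1/60.
Numerically: ≈ 0.01667.
(Since a = 12 > μ = 0.20000, the bound 1/60 is < 1 and informative.)

P[X ≥ 12] ≤ 1/60 ≈ 0.01667.


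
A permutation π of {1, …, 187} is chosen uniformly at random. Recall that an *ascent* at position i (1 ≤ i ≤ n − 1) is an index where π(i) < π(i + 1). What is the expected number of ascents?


Write X = Σ X_I over i = 1, …, 186, with X_I the indicator of one ascent.
There are 186 indicators.
For each fixed i, the pair (π(i), π(i+1)) is a uniformly random ordered pair of distinct values from {1, …, 187}; by symmetry P[π(i) < π(i+1)] = 1/2.
By linearity: E[X] = 186 · (1/2) = (187 − 1) · (1/2) = 93 ≈ 93.000.

E[X] = 93 = 93.000.


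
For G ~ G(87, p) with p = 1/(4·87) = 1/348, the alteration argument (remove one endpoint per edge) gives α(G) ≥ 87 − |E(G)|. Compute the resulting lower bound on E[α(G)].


E[|E(G)|] = C(87, 2)·p = 3741 · (1/348) = 43/4.
E[α(G)] ≥ n − E[|E(G)|] = 87 − 43/4 = 305/4.
Numerically: ≈ 76.250.
(This is only a lower bound; the true E[α(G)] may be larger.)

E[α(G)] ≥ 305/4 ≈ 76.250.


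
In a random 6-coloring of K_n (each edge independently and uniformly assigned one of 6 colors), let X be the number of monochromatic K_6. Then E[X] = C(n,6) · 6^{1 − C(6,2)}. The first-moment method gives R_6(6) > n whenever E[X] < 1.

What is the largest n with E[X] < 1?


We need C(n, 6) · 6^{1 − 15} < 1, i.e. C(n, 6) < 6^{15 − 1} = 78364164096.
Check values of n near the boundary:
  n = 193: C(193, 6) = 66364016544; 66364016544 < 78364164096? YES
  n = 194: C(194, 6) = 68482017072; 68482017072 < 78364164096? YES
  n = 195: C(195, 6) = 70656049360; 70656049360 < 78364164096? YES
  n = 196: C(196, 6) = 72887293024; 72887293024 < 78364164096? YES
  n = 197: C(197, 6) = 75176946208; 75176946208 < 78364164096? YES
  n = 198: C(198, 6) = 77526225777; 77526225777 < 78364164096? YES
  n = 199: C(199, 6) = 79936367511; 79936367511 < 78364164096? NO
The largest n with C(n, 6) < 78364164096 is n = 198 (where E[X] = 25842075259/26121388032 ≈ 0.98931). Hence R_6(6) > 198, i.e. R_6(6) ≥ 199.

Largest n = 198; hence R_6(6) > 198.


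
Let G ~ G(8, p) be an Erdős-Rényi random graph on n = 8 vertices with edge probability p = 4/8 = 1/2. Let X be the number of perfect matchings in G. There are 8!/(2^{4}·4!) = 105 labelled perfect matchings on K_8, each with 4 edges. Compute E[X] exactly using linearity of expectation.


K_8 has 8!/(2^{4}·4!) = 105 labelled perfect matchings.
For each such perfect matching H, let X_H = 1 if all 4 edges of H are present in G. Then P[X_H = 1] = p^{4} = (1/2)^{4} = 1/16.
By linearity of expectation: E[X] = Σ_H E[X_H] = 105 · p^{4} = 105 · 1/16 = 105/16.
Numerically: E[X] ≈ 6.562.

E[X] = 105 · (1/2)^{4} = 105/16 ≈ 6.562.


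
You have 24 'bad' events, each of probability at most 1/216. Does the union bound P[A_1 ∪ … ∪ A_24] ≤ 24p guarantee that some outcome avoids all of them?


Union bound: P[∪_{i=1}^{24} A_i] ≤ Σ_i P[A_i] ≤ 24·p = 24·(1/216) = 1/9.
Numerically: 1/9 ≈ 0.1111111.
Is 1/9 < 1? YES.
Since P[∪ A_i] ≤ 1/9 < 1, the complement has P[∩ A_i^c] ≥ 1 − 1/9 = 8/9 > 0, so some outcome avoids every A_i.

24·p = 1/9 ≈ 0.1111111; existence CERTIFIED by the union bound.


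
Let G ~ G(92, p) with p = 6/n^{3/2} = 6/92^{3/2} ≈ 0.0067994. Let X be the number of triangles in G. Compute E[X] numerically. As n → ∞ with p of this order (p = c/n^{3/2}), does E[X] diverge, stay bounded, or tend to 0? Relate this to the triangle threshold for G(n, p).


Number of potential triangles: C(92, 3) = 125580.
Each occurs with probability p³ ≈ (0.0067994)³ ≈ 3.1434643e-07.
By linearity: E[X] = C(92, 3)·p³ ≈ 125580 · 3.1434643e-07 ≈ 0.03948.
Since α = 3/2 > 1, p = c/n^{3/2} = o(1/n) is below the triangle threshold p ~ 1/n. Asymptotically E[X] ~ (c³/6)·n^{3(1−α)} = (6³/6)·n^{-1.5} → 0, so by Markov's inequality G has no triangles w.h.p.

E[X] ≈ 0.03948; in regime p = Θ(1/n^{3/2}) E[X] tends to 0 (below the triangle threshold p ~ 1/n).


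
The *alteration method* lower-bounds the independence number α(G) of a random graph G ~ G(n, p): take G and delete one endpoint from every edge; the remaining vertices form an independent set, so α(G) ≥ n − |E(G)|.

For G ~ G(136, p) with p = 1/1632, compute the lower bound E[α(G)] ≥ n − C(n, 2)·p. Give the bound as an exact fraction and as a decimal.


E[|E(G)|] = C(136, 2)·p = 9180 · (1/1632) = 45/8.
E[α(G)] ≥ n − E[|E(G)|] = 136 − 45/8 = 1043/8.
Numerically: ≈ 130.375.
(This is only a lower bound; the true E[α(G)] may be larger.)

E[α(G)] ≥ 1043/8 ≈ 130.375.


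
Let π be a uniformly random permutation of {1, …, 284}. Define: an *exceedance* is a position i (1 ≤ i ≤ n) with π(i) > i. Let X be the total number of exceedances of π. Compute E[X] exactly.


Write X = Σ_{i=1}^{284} X_i, where X_i = 1_{π(i) > i}.
For each fixed i, π(i) is uniform over {1, …, 284} (marginal of a uniform permutation), so P[π(i) > i] = (n − i)/n. Summing: Σ_{i=1}^{284} (n − i)/n = (0 + 1 + … + 283)/284 = 284(284 − 1)/(2·284) = (284 − 1)/2.
Hence E[X] = Σ_{i=1}^{284} (284 − i)/284 = 283/2 ≈ 141.500000.

E[X] = 283/2 = 141.500000.


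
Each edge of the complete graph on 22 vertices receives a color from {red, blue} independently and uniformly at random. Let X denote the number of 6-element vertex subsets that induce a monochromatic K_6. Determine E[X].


Let X = Σ_S X_S over the C(22, 6) = 74613 subsets S of size 6, where X_S = 1 if the K_6 on S is monochromatic.
For a fixed S, the K_6 on S has C(6, 2) = 15 edges. P[all 15 edges red] = (1/2)^15, and likewise for blue, so P[monochromatic] = 2·(1/2)^15 = 2^{1 − 15} = 1/16384.
By linearity of expectation: E[X] = C(22, 6) · 2^{1 − 15} = 74613 · 1/16384 = 74613/16384.
Numerically: E[X] ≈ 4.55402.

E[X] = C(22,6)·2^(1−C(6,2)) = 74613/16384 ≈ 4.55402.


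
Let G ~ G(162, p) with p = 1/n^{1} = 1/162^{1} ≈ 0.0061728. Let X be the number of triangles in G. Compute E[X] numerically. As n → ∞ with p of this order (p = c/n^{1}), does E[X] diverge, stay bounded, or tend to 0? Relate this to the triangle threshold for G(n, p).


Number of potential triangles: C(162, 3) = 695520.
Each occurs with probability p³ ≈ (0.0061728)³ ≈ 2.3520955e-07.
By linearity: E[X] = C(162, 3)·p³ ≈ 695520 · 2.3520955e-07 ≈ 0.16359.
Here α = 1, so p = 1/n is exactly at the triangle threshold p ~ 1/n. Asymptotically E[X] → c³/6 = 1³/6 = 1/6 ≈ 0.16667, a bounded constant. In this regime the triangle count is asymptotically Poisson(c³/6).

E[X] ≈ 0.16359; in regime p = Θ(1/n^{1}) E[X] stays bounded (at the triangle threshold p ~ 1/n).


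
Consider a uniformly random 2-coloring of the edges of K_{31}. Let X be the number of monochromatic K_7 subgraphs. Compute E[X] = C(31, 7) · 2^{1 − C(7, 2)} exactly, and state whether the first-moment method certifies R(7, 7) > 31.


E[X] = C(31, 7) · 2^{1 − 21} = 2629575 · 2^{−20} = 2629575/1048576.
As a reduced fraction: E[X] = 2629575/1048576 ≈ 2.50776.
Is E[X] < 1? NO.
Since E[X] ≥ 1, the first-moment bound is inconclusive at n = 31; it does NOT by itself certify R(7, 7) > 31.

E[X] = 2629575/1048576 ≈ 2.50776; E[X] ≥ 1; first-moment method inconclusive here.


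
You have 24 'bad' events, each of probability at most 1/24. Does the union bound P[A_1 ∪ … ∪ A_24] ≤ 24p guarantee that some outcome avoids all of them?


Union bound: P[∪_{i=1}^{24} A_i] ≤ Σ_i P[A_i] ≤ 24·p = 24·(1/24) = 1.
Numerically: 1 ≈ 1.000000.
Is 1 < 1? NO.
Since the bound 1 is ≥ 1, the union bound is uninformative here; it does NOT by itself certify existence.

24·p = 1 ≈ 1.000000; existence NOT certified by the union bound.


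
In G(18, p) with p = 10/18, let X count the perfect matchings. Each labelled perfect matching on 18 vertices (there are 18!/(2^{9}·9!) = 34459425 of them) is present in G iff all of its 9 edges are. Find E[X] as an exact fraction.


K_18 has 18!/(2^{9}·9!) = 34459425 labelled perfect matchings.
For each such perfect matching H, let X_H = 1 if all 9 edges of H are present in G. Then P[X_H = 1] = p^{9} = (5/9)^{9} = 1953125/387420489.
By linearity of expectation: E[X] = Σ_H E[X_H] = 34459425 · p^{9} = 34459425 · 1953125/387420489 = 830908203125/4782969.
Numerically: E[X] ≈ 1.74e+05.

E[X] = 34459425 · (5/9)^{9} = 830908203125/4782969 ≈ 1.74e+05.
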